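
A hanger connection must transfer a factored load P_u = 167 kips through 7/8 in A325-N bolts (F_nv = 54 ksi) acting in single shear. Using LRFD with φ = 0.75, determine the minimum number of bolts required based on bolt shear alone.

7 bolts

A_b = π·0.875²/4 = 0.6013 in².
Per-bolt design strength φR_n = 0.75 × 54 × 0.6013 × 1 = 24.35 kips.
n ≥ 167 / 24.35 = 6.857 → use 7 bolts.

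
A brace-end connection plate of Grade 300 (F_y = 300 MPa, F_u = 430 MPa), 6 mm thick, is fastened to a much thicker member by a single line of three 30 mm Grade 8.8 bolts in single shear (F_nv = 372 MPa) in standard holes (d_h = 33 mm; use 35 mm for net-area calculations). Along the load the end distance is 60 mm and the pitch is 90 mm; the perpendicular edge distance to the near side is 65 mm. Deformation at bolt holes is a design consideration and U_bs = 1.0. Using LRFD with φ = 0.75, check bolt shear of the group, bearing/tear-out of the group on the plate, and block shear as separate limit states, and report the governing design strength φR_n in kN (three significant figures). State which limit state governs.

Bolt shear: A_b = π·30²/4 = 706.9 mm²; R_n = 372 × 706.9 × 3 × 1 / 1000 = 788.9 kN → 0.75 × 788.9 = 592 kN.
Bearing: edge l_c = 43.5, r_n = 134.7 kN; interior l_c = 57, r_n = 176.5 kN; R_n = 134.7 + 2·176.5 = 487.6 kN → 366 kN.
Block shear: A_gv = 1440, A_nv = 915, A_nt = 285 mm²; R_n = min(0.6F_uA_nv, 0.6F_yA_gv) + U_bs·F_u·A_nt = 358.6 kN → 269 kN.
Block shear governs: 269 kN.

269 kN (block shear governs)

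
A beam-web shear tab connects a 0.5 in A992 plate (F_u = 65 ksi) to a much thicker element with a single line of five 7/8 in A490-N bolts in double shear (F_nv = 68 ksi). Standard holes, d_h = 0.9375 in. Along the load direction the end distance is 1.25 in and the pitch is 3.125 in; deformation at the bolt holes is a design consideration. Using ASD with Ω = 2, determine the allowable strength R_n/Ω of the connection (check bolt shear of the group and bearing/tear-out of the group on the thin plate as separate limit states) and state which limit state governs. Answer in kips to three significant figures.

152 kips (bearing governs)

Bolt shear: A_b = π·0.875²/4 = 0.6013 in²; R_n = 68 × 0.6013 × 5 × 2 = 408.9 kips → 408.9 / 2 = 204 kips.
Bearing (1.2 l_c t F_u ≤ 2.4 d t F_u): upper limit = 2.4·0.875·0.5·65 = 68.25 kips.
  Edge l_c = 1.25 − 0.9375/2 = 0.7812 → r_n = 30.47 kips; interior l_c = 3.125 − 0.9375 = 2.188 → r_n = 68.25 kips.
  R_n,bearing = 1·30.47 + 4·68.25 = 303.5 kips → 303.5 / 2 = 152 kips.
Bearing governs: 152 kips.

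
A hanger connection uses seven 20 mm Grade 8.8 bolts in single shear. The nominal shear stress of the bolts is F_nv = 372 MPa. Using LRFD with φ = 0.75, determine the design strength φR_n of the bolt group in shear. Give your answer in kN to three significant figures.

614 kN

A_b = π × 20² / 4 = 314.2 mm².
R_n = F_nv · A_b · n · n_s = 372 × 314.2 × 7 × 1 / 1000 = 818.1 kN.
Design strength φR_n = 0.75 × 818.1 = 614 kN.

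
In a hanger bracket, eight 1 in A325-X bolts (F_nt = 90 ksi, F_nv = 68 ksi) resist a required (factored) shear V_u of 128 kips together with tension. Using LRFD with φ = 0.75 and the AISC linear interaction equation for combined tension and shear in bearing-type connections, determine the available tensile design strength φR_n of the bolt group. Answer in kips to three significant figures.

382 kips

A_b = π·1²/4 = 0.7854 in²; f_rv = 128 / (8 × 0.7854) = 20.37 ksi.
F'_nt = 1.3 F_nt − (F_nt / φF_nv) f_rv = 1.3·90 − (90/(0.75·68))·20.37 = 81.05 ksi, capped at F_nt → F'_nt = 81.05 ksi.
R_n = F'_nt · A_b · n = 81.05 × 0.7854 × 8 = 509.3 kips.
Design strength φR_n = 0.75 × 509.3 = 382 kips.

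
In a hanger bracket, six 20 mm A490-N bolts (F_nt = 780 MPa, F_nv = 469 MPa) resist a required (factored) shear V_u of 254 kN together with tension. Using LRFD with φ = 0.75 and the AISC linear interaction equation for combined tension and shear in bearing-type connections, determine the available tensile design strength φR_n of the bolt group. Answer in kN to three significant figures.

1010 kN

A_b = π·20²/4 = 314.2 mm²; f_rv = 254 × 1000 / (6 × 314.2) = 134.8 MPa.
F'_nt = 1.3 F_nt − (F_nt / φF_nv) f_rv = 1.3·780 − (780/(0.75·469))·134.8 = 715.2 MPa, capped at F_nt → F'_nt = 715.2 MPa.
R_n = F'_nt · A_b · n = 715.2 × 314.2 × 6 / 1000 = 1348 kN.
Design strength φR_n = 0.75 × 1348 = 1010 kN.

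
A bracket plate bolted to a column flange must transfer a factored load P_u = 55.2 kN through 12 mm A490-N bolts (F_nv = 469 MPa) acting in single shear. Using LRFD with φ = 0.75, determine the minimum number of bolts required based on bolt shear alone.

2 bolts

A_b = π·12²/4 = 113.1 mm².
Per-bolt design strength φR_n = 0.75 × 469 × 113.1 × 1 / 1000 = 39.78 kN.
n ≥ 55.2 / 39.78 = 1.388 → use 2 bolts.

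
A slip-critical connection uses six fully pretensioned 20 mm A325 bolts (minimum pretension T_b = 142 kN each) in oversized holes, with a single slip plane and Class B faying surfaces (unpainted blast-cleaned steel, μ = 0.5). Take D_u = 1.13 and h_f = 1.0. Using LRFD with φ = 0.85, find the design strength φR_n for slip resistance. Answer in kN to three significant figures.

R_n = μ · D_u · h_f · T_b · n_s · n_b = 0.5 × 1.13 × 1.0 × 142 × 1 × 6 = 481.4 kN.
Design strength φR_n = 0.85 × 481.4 = 409 kN.

409 kN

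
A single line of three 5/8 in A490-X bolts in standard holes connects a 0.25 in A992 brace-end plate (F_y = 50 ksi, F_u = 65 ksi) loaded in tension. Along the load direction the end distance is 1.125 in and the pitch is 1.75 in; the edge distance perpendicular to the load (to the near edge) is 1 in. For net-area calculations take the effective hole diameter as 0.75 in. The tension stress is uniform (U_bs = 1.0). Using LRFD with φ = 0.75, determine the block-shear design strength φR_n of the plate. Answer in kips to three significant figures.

27.7 kips

Shear plane L_v = 1.125 + 2·1.75 = 4.625 in; A_gv = 4.625 × 0.25 = 1.156 in².
A_nv = (4.625 − 2.5·0.75) × 0.25 = 0.6875 in².
A_nt = (1 − 0.5·0.75) × 0.25 = 0.1562 in².
0.6 F_u A_nv = 26.81 kips; 0.6 F_y A_gv = 34.69 kips → shear rupture governs the shear term.
R_n = 26.81 + 1.0 × 65 × 0.1562 = 36.97 kips.
Design strength φR_n = 0.75 × 36.97 = 27.7 kips.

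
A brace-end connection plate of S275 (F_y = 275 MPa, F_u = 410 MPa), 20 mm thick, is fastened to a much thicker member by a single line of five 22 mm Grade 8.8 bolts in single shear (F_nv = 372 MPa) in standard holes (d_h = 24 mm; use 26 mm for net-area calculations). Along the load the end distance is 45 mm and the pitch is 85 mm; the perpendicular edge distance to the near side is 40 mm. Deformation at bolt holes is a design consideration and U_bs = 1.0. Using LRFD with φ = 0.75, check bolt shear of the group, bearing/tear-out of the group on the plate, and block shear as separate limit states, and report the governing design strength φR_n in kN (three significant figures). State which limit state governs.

Bolt shear: A_b = π·22²/4 = 380.1 mm²; R_n = 372 × 380.1 × 5 × 1 / 1000 = 707 kN → 0.75 × 707 = 530 kN.
Bearing: edge l_c = 33, r_n = 324.7 kN; interior l_c = 61, r_n = 433 kN; R_n = 324.7 + 4·433 = 2057 kN → 1540 kN.
Block shear: A_gv = 7700, A_nv = 5360, A_nt = 540 mm²; R_n = min(0.6F_uA_nv, 0.6F_yA_gv) + U_bs·F_u·A_nt = 1492 kN → 1120 kN.
Bolt shear governs: 530 kN.

530 kN (bolt shear governs)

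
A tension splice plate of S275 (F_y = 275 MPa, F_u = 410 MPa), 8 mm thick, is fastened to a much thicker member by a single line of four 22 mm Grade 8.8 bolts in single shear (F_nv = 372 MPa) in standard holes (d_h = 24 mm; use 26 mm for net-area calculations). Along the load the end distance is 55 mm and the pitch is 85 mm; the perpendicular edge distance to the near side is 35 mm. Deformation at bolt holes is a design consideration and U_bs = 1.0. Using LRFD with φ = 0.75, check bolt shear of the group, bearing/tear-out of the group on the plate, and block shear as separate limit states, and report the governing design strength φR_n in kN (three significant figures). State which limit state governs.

361 kN (block shear governs)

Bolt shear: A_b = π·22²/4 = 380.1 mm²; R_n = 372 × 380.1 × 4 × 1 / 1000 = 565.6 kN → 0.75 × 565.6 = 424 kN.
Bearing: edge l_c = 43, r_n = 169.2 kN; interior l_c = 61, r_n = 173.2 kN; R_n = 169.2 + 3·173.2 = 688.8 kN → 517 kN.
Block shear: A_gv = 2480, A_nv = 1752, A_nt = 176 mm²; R_n = min(0.6F_uA_nv, 0.6F_yA_gv) + U_bs·F_u·A_nt = 481.4 kN → 361 kN.
Block shear governs: 361 kN.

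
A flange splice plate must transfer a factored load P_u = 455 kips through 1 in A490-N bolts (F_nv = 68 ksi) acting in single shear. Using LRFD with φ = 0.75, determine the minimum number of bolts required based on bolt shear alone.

12 bolts

A_b = π·1²/4 = 0.7854 in².
Per-bolt design strength φR_n = 0.75 × 68 × 0.7854 × 1 = 40.06 kips.
n ≥ 455 / 40.06 = 11.36 → use 12 bolts.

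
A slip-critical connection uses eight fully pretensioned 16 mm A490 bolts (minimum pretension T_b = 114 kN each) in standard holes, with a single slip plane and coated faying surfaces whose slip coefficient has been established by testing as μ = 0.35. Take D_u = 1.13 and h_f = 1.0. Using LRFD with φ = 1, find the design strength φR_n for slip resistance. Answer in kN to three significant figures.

361 kN

R_n = μ · D_u · h_f · T_b · n_s · n_b = 0.35 × 1.13 × 1.0 × 114 × 1 × 8 = 360.7 kN.
Design strength φR_n = 1 × 360.7 = 361 kN.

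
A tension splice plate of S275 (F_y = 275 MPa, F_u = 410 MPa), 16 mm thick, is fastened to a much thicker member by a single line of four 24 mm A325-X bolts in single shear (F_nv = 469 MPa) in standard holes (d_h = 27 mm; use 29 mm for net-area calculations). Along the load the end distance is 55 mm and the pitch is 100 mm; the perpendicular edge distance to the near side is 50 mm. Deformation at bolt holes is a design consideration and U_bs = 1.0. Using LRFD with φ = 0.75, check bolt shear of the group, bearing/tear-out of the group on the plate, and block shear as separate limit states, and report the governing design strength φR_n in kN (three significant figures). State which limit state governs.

Bolt shear: A_b = π·24²/4 = 452.4 mm²; R_n = 469 × 452.4 × 4 × 1 / 1000 = 848.7 kN → 0.75 × 848.7 = 637 kN.
Bearing: edge l_c = 41.5, r_n = 326.7 kN; interior l_c = 73, r_n = 377.9 kN; R_n = 326.7 + 3·377.9 = 1460 kN → 1100 kN.
Block shear: A_gv = 5680, A_nv = 4056, A_nt = 568 mm²; R_n = min(0.6F_uA_nv, 0.6F_yA_gv) + U_bs·F_u·A_nt = 1170 kN → 878 kN.
Bolt shear governs: 637 kN.

637 kN (bolt shear governs)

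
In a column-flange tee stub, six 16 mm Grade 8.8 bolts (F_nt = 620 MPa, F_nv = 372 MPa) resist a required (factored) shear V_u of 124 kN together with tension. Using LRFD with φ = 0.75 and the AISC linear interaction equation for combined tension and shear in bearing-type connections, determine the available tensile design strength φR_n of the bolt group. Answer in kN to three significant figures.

A_b = π·16²/4 = 201.1 mm²; f_rv = 124 × 1000 / (6 × 201.1) = 102.8 MPa.
F'_nt = 1.3 F_nt − (F_nt / φF_nv) f_rv = 1.3·620 − (620/(0.75·372))·102.8 = 577.6 MPa, capped at F_nt → F'_nt = 577.6 MPa.
R_n = F'_nt · A_b · n = 577.6 × 201.1 × 6 / 1000 = 696.8 kN.
Design strength φR_n = 0.75 × 696.8 = 523 kN.

523 kN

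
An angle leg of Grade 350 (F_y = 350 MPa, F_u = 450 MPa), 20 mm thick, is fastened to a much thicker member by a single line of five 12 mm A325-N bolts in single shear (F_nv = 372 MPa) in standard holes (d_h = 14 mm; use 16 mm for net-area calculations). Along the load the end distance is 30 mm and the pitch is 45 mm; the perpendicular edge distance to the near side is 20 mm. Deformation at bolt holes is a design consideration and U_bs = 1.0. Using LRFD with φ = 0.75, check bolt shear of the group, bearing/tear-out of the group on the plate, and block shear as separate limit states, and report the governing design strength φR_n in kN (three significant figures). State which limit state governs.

Bolt shear: A_b = π·12²/4 = 113.1 mm²; R_n = 372 × 113.1 × 5 × 1 / 1000 = 210.4 kN → 0.75 × 210.4 = 158 kN.
Bearing: edge l_c = 23, r_n = 248.4 kN; interior l_c = 31, r_n = 259.2 kN; R_n = 248.4 + 4·259.2 = 1285 kN → 964 kN.
Block shear: A_gv = 4200, A_nv = 2760, A_nt = 240 mm²; R_n = min(0.6F_uA_nv, 0.6F_yA_gv) + U_bs·F_u·A_nt = 853.2 kN → 640 kN.
Bolt shear governs: 158 kN.

158 kN (bolt shear governs)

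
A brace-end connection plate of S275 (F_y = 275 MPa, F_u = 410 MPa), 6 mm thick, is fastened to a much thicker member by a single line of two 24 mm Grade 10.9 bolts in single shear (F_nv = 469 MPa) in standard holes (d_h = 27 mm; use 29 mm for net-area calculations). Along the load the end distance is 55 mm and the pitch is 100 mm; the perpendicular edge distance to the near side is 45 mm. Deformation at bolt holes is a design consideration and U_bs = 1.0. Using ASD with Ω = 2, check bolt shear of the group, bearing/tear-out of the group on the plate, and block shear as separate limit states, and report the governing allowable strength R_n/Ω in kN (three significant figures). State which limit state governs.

114 kN (block shear governs)

Bolt shear: A_b = π·24²/4 = 452.4 mm²; R_n = 469 × 452.4 × 2 × 1 / 1000 = 424.3 kN → 424.3 / 2 = 212 kN.
Bearing: edge l_c = 41.5, r_n = 122.5 kN; interior l_c = 73, r_n = 141.7 kN; R_n = 122.5 + 1·141.7 = 264.2 kN → 132 kN.
Block shear: A_gv = 930, A_nv = 669, A_nt = 183 mm²; R_n = min(0.6F_uA_nv, 0.6F_yA_gv) + U_bs·F_u·A_nt = 228.5 kN → 114 kN.
Block shear governs: 114 kN.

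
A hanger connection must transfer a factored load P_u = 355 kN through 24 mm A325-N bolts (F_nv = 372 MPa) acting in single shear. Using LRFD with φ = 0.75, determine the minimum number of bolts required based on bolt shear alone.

3 bolts

A_b = π·24²/4 = 452.4 mm².
Per-bolt design strength φR_n = 0.75 × 372 × 452.4 × 1 / 1000 = 126.2 kN.
n ≥ 355 / 126.2 = 2.813 → use 3 bolts.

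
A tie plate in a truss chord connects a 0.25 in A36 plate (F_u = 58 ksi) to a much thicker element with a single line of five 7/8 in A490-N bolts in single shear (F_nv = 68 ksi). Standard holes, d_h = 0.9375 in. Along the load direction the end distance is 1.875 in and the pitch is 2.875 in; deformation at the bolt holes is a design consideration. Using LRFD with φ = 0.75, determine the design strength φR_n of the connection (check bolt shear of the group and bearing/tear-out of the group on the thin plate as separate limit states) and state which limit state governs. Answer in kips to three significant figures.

110 kips (bearing governs)

Bolt shear: A_b = π·0.875²/4 = 0.6013 in²; R_n = 68 × 0.6013 × 5 × 1 = 204.4 kips → 0.75 × 204.4 = 153 kips.
Bearing (1.2 l_c t F_u ≤ 2.4 d t F_u): upper limit = 2.4·0.875·0.25·58 = 30.45 kips.
  Edge l_c = 1.875 − 0.9375/2 = 1.406 → r_n = 24.47 kips; interior l_c = 2.875 − 0.9375 = 1.938 → r_n = 30.45 kips.
  R_n,bearing = 1·24.47 + 4·30.45 = 146.3 kips → 0.75 × 146.3 = 110 kips.
Bearing governs: 110 kips.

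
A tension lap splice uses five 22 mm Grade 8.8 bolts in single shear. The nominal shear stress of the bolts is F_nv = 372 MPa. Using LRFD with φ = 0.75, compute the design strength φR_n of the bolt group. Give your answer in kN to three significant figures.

530 kN

A_b = π × 22² / 4 = 380.1 mm².
R_n = F_nv · A_b · n · n_s = 372 × 380.1 × 5 × 1 / 1000 = 707 kN.
Design strength φR_n = 0.75 × 707 = 530 kN.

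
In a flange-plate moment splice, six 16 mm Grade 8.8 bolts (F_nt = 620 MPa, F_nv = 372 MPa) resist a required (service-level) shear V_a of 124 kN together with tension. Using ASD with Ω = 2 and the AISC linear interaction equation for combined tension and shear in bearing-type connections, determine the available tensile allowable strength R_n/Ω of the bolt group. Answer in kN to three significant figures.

280 kN

A_b = π·16²/4 = 201.1 mm²; f_rv = 124 × 1000 / (6 × 201.1) = 102.8 MPa.
F'_nt = 1.3 F_nt − (Ω F_nt / F_nv) f_rv = 1.3·620 − (2·620/372)·102.8 = 463.4 MPa, capped at F_nt → F'_nt = 463.4 MPa.
R_n = F'_nt · A_b · n = 463.4 × 201.1 × 6 / 1000 = 559 kN.
Allowable strength R_n/Ω = 559 / 2 = 280 kN.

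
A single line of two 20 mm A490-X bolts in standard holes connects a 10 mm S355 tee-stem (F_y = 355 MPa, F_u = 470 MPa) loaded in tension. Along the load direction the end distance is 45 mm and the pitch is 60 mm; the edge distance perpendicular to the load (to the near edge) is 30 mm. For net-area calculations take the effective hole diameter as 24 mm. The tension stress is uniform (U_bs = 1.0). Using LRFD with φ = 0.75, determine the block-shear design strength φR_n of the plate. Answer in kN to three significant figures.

Shear plane L_v = 45 + 1·60 = 105 mm; A_gv = 105 × 10 = 1050 mm².
A_nv = (105 − 1.5·24) × 10 = 690 mm².
A_nt = (30 − 0.5·24) × 10 = 180 mm².
0.6 F_u A_nv = 194.6 kN; 0.6 F_y A_gv = 223.7 kN → shear rupture governs the shear term.
R_n = 194.6 + 1.0 × 470 × 180 / 1000 = 279.2 kN.
Design strength φR_n = 0.75 × 279.2 = 209 kN.

209 kN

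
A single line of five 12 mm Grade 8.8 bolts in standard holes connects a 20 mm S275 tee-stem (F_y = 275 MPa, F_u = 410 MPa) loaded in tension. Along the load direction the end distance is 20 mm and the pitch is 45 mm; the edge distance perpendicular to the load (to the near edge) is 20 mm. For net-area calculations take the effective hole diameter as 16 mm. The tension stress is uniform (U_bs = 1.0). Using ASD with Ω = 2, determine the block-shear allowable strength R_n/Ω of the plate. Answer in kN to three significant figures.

Shear plane L_v = 20 + 4·45 = 200 mm; A_gv = 200 × 20 = 4000 mm².
A_nv = (200 − 4.5·16) × 20 = 2560 mm².
A_nt = (20 − 0.5·16) × 20 = 240 mm².
0.6 F_u A_nv = 629.8 kN; 0.6 F_y A_gv = 660 kN → shear rupture governs the shear term.
R_n = 629.8 + 1.0 × 410 × 240 / 1000 = 728.2 kN.
Allowable strength R_n/Ω = 728.2 / 2 = 364 kN.

364 kN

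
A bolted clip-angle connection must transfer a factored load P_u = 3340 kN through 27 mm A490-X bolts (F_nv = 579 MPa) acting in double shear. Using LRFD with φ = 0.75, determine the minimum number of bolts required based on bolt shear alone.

A_b = π·27²/4 = 572.6 mm².
Per-bolt design strength φR_n = 0.75 × 579 × 572.6 × 2 / 1000 = 497.3 kN.
n ≥ 3340 / 497.3 = 6.717 → use 7 bolts.

7 bolts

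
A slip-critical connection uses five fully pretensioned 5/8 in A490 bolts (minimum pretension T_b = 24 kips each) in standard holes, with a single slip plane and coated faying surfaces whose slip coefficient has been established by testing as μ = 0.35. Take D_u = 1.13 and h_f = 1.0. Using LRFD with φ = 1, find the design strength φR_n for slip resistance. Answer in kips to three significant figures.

R_n = μ · D_u · h_f · T_b · n_s · n_b = 0.35 × 1.13 × 1.0 × 24 × 1 × 5 = 47.46 kips.
Design strength φR_n = 1 × 47.46 = 47.5 kips.

47.5 kips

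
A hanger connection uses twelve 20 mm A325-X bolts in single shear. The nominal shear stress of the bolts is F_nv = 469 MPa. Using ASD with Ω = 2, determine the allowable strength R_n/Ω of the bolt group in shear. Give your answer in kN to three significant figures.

884 kN

A_b = π × 20² / 4 = 314.2 mm².
R_n = F_nv · A_b · n · n_s = 469 × 314.2 × 12 × 1 / 1000 = 1768 kN.
Allowable strength R_n/Ω = 1768 / 2 = 884 kN.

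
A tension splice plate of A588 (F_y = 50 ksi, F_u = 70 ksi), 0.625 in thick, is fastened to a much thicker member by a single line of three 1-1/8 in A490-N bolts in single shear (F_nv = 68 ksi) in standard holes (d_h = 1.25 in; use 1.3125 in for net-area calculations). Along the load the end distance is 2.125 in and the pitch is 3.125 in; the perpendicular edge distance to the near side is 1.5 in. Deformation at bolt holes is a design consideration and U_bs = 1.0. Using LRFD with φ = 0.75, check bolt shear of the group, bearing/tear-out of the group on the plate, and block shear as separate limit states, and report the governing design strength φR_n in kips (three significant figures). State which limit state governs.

128 kips (block shear governs)

Bolt shear: A_b = π·1.125²/4 = 0.994 in²; R_n = 68 × 0.994 × 3 × 1 = 202.8 kips → 0.75 × 202.8 = 152 kips.
Bearing: edge l_c = 1.5, r_n = 78.75 kips; interior l_c = 1.875, r_n = 98.44 kips; R_n = 78.75 + 2·98.44 = 275.6 kips → 207 kips.
Block shear: A_gv = 5.234, A_nv = 3.184, A_nt = 0.5273 in²; R_n = min(0.6F_uA_nv, 0.6F_yA_gv) + U_bs·F_u·A_nt = 170.6 kips → 128 kips.
Block shear governs: 128 kips.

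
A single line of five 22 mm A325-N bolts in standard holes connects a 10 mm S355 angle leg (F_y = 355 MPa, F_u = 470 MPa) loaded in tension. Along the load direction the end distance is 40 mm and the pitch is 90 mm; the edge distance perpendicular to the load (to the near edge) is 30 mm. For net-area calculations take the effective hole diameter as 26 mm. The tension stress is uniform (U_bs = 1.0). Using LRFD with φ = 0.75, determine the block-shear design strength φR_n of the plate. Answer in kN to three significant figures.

Shear plane L_v = 40 + 4·90 = 400 mm; A_gv = 400 × 10 = 4000 mm².
A_nv = (400 − 4.5·26) × 10 = 2830 mm².
A_nt = (30 − 0.5·26) × 10 = 170 mm².
0.6 F_u A_nv = 798.1 kN; 0.6 F_y A_gv = 852 kN → shear rupture governs the shear term.
R_n = 798.1 + 1.0 × 470 × 170 / 1000 = 878 kN.
Design strength φR_n = 0.75 × 878 = 658 kN.

658 kN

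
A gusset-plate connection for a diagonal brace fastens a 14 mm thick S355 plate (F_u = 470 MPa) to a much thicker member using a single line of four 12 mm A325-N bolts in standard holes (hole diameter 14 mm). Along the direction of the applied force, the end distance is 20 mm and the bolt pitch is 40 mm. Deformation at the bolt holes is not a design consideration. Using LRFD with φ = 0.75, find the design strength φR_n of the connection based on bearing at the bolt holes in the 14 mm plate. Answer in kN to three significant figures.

Per bolt r_n = 1.5 l_c t F_u ≤ 3.0 d t F_u; upper limit = 3.0 × 12 × 14 × 470 / 1000 = 236.9 kN.
Edge bolt: l_c = 20 − 14/2 = 13 mm → 1.5 × 13 × 14 × 470 / 1000 = 128.3 → r_n = 128.3 kN.
Interior bolts: l_c = 40 − 14 = 26 mm → 1.5 × 26 × 14 × 470 / 1000 = 256.6 → r_n = 236.9 kN.
R_n = 1 × 128.3 + 3 × 236.9 = 839 kN.
Design strength φR_n = 0.75 × 839 = 629 kN.

629 kN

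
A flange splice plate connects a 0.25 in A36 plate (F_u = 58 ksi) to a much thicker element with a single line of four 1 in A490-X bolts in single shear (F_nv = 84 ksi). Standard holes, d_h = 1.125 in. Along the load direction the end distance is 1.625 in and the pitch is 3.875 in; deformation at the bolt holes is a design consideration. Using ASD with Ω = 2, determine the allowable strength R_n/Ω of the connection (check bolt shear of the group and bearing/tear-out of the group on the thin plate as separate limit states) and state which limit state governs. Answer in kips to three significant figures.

Bolt shear: A_b = π·1²/4 = 0.7854 in²; R_n = 84 × 0.7854 × 4 × 1 = 263.9 kips → 263.9 / 2 = 132 kips.
Bearing (1.2 l_c t F_u ≤ 2.4 d t F_u): upper limit = 2.4·1·0.25·58 = 34.8 kips.
  Edge l_c = 1.625 − 1.125/2 = 1.062 → r_n = 18.49 kips; interior l_c = 3.875 − 1.125 = 2.75 → r_n = 34.8 kips.
  R_n,bearing = 1·18.49 + 3·34.8 = 122.9 kips → 122.9 / 2 = 61.4 kips.
Bearing governs: 61.4 kips.

61.4 kips (bearing governs)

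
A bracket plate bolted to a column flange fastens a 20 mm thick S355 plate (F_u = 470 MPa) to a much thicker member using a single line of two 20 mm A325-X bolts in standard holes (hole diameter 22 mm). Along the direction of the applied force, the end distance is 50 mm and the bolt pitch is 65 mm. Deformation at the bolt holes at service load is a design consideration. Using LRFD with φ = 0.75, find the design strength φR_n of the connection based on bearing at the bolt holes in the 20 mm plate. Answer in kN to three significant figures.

Per bolt r_n = 1.2 l_c t F_u ≤ 2.4 d t F_u; upper limit = 2.4 × 20 × 20 × 470 / 1000 = 451.2 kN.
Edge bolt: l_c = 50 − 22/2 = 39 mm → 1.2 × 39 × 20 × 470 / 1000 = 439.9 → r_n = 439.9 kN.
Interior bolts: l_c = 65 − 22 = 43 mm → 1.2 × 43 × 20 × 470 / 1000 = 485 → r_n = 451.2 kN.
R_n = 1 × 439.9 + 1 × 451.2 = 891.1 kN.
Design strength φR_n = 0.75 × 891.1 = 668 kN.

668 kN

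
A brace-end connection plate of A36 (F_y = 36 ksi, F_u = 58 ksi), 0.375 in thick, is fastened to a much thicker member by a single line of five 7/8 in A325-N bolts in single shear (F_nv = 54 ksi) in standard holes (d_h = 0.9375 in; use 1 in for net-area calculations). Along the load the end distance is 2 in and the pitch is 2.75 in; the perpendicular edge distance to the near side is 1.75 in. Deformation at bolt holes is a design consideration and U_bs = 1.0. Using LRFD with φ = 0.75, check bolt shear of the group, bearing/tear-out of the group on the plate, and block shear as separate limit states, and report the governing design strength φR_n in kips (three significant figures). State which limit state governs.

Bolt shear: A_b = π·0.875²/4 = 0.6013 in²; R_n = 54 × 0.6013 × 5 × 1 = 162.4 kips → 0.75 × 162.4 = 122 kips.
Bearing: edge l_c = 1.531, r_n = 39.97 kips; interior l_c = 1.812, r_n = 45.68 kips; R_n = 39.97 + 4·45.68 = 222.7 kips → 167 kips.
Block shear: A_gv = 4.875, A_nv = 3.188, A_nt = 0.4688 in²; R_n = min(0.6F_uA_nv, 0.6F_yA_gv) + U_bs·F_u·A_nt = 132.5 kips → 99.4 kips.
Block shear governs: 99.4 kips.

99.4 kips (block shear governs)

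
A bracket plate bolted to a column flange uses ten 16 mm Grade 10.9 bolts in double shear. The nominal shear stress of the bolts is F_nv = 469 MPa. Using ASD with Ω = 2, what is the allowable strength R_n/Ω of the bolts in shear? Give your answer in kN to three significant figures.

A_b = π × 16² / 4 = 201.1 mm².
R_n = F_nv · A_b · n · n_s = 469 × 201.1 × 10 × 2 / 1000 = 1886 kN.
Allowable strength R_n/Ω = 1886 / 2 = 943 kN.

943 kN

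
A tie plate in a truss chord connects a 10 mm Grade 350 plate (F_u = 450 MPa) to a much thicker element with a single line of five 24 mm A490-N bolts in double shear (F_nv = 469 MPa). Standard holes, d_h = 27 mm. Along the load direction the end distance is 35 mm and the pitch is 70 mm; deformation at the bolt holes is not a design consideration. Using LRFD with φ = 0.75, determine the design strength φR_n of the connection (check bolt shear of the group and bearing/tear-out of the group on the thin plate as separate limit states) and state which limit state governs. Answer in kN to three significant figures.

980 kN (bearing governs)

Bolt shear: A_b = π·24²/4 = 452.4 mm²; R_n = 469 × 452.4 × 5 × 2 / 1000 = 2122 kN → 0.75 × 2122 = 1590 kN.
Bearing (1.5 l_c t F_u ≤ 3.0 d t F_u): upper limit = 3.0·24·10·450 / 1000 = 324 kN.
  Edge l_c = 35 − 27/2 = 21.5 → r_n = 145.1 kN; interior l_c = 70 − 27 = 43 → r_n = 290.2 kN.
  R_n,bearing = 1·145.1 + 4·290.2 = 1306 kN → 0.75 × 1306 = 980 kN.
Bearing governs: 980 kN.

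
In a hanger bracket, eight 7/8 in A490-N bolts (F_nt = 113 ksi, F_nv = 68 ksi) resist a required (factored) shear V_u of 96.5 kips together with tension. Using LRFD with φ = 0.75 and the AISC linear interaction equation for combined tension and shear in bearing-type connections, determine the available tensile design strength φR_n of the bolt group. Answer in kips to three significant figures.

A_b = π·0.875²/4 = 0.6013 in²; f_rv = 96.5 / (8 × 0.6013) = 20.06 ksi.
F'_nt = 1.3 F_nt − (F_nt / φF_nv) f_rv = 1.3·113 − (113/(0.75·68))·20.06 = 102.5 ksi, capped at F_nt → F'_nt = 102.5 ksi.
R_n = F'_nt · A_b · n = 102.5 × 0.6013 × 8 = 492.9 kips.
Design strength φR_n = 0.75 × 492.9 = 370 kips.

370 kips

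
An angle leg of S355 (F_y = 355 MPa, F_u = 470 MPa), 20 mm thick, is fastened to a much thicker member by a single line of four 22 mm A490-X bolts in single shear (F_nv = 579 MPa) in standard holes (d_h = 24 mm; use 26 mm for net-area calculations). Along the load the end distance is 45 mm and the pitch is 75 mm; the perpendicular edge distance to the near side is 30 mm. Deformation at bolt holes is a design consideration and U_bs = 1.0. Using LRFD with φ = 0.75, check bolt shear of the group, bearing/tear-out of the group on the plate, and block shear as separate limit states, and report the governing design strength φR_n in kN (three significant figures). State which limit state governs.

660 kN (bolt shear governs)

Bolt shear: A_b = π·22²/4 = 380.1 mm²; R_n = 579 × 380.1 × 4 × 1 / 1000 = 880.4 kN → 0.75 × 880.4 = 660 kN.
Bearing: edge l_c = 33, r_n = 372.2 kN; interior l_c = 51, r_n = 496.3 kN; R_n = 372.2 + 3·496.3 = 1861 kN → 1400 kN.
Block shear: A_gv = 5400, A_nv = 3580, A_nt = 340 mm²; R_n = min(0.6F_uA_nv, 0.6F_yA_gv) + U_bs·F_u·A_nt = 1169 kN → 877 kN.
Bolt shear governs: 660 kN.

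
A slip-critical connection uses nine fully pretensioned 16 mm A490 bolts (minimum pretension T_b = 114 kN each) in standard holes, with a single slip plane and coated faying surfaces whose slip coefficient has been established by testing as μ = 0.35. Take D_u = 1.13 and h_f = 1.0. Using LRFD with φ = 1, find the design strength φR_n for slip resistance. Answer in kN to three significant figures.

406 kN

R_n = μ · D_u · h_f · T_b · n_s · n_b = 0.35 × 1.13 × 1.0 × 114 × 1 × 9 = 405.8 kN.
Design strength φR_n = 1 × 405.8 = 406 kN.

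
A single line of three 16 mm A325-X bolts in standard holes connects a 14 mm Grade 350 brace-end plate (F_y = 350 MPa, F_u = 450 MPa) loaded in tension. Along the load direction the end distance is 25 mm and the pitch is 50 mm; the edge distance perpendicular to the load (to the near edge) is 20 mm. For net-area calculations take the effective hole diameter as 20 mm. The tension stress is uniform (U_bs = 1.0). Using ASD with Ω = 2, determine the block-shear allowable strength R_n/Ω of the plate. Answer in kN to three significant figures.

173 kN

Shear plane L_v = 25 + 2·50 = 125 mm; A_gv = 125 × 14 = 1750 mm².
A_nv = (125 − 2.5·20) × 14 = 1050 mm².
A_nt = (20 − 0.5·20) × 14 = 140 mm².
0.6 F_u A_nv = 283.5 kN; 0.6 F_y A_gv = 367.5 kN → shear rupture governs the shear term.
R_n = 283.5 + 1.0 × 450 × 140 / 1000 = 346.5 kN.
Allowable strength R_n/Ω = 346.5 / 2 = 173 kN.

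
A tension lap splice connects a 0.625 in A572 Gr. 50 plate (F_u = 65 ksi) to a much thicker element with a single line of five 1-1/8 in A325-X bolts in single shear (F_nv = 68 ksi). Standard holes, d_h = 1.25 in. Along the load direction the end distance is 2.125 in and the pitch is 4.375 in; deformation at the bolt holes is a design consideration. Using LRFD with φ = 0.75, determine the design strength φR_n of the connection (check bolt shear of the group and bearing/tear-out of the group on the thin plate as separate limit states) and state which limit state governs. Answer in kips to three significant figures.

Bolt shear: A_b = π·1.125²/4 = 0.994 in²; R_n = 68 × 0.994 × 5 × 1 = 338 kips → 0.75 × 338 = 253 kips.
Bearing (1.2 l_c t F_u ≤ 2.4 d t F_u): upper limit = 2.4·1.125·0.625·65 = 109.7 kips.
  Edge l_c = 2.125 − 1.25/2 = 1.5 → r_n = 73.12 kips; interior l_c = 4.375 − 1.25 = 3.125 → r_n = 109.7 kips.
  R_n,bearing = 1·73.12 + 4·109.7 = 511.9 kips → 0.75 × 511.9 = 384 kips.
Bolt shear governs: 253 kips.

253 kips (bolt shear governs)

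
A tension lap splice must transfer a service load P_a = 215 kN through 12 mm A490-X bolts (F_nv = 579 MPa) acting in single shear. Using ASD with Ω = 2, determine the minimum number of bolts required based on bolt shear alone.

A_b = π·12²/4 = 113.1 mm².
Per-bolt allowable strength R_n/Ω = 579 × 113.1 × 1 / 1000 / 2 = 32.74 kN.
n ≥ 215 / 32.74 = 6.567 → use 7 bolts.

7 bolts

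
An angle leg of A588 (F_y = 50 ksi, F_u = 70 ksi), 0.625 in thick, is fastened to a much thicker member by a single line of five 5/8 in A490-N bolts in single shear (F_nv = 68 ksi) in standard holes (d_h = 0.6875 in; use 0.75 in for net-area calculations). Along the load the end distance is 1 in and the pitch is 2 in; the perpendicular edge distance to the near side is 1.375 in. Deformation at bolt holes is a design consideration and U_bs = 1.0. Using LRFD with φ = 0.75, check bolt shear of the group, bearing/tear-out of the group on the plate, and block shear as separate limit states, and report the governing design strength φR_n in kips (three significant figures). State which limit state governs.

78.2 kips (bolt shear governs)

Bolt shear: A_b = π·0.625²/4 = 0.3068 in²; R_n = 68 × 0.3068 × 5 × 1 = 104.3 kips → 0.75 × 104.3 = 78.2 kips.
Bearing: edge l_c = 0.6562, r_n = 34.45 kips; interior l_c = 1.312, r_n = 65.62 kips; R_n = 34.45 + 4·65.62 = 297 kips → 223 kips.
Block shear: A_gv = 5.625, A_nv = 3.516, A_nt = 0.625 in²; R_n = min(0.6F_uA_nv, 0.6F_yA_gv) + U_bs·F_u·A_nt = 191.4 kips → 144 kips.
Bolt shear governs: 78.2 kips.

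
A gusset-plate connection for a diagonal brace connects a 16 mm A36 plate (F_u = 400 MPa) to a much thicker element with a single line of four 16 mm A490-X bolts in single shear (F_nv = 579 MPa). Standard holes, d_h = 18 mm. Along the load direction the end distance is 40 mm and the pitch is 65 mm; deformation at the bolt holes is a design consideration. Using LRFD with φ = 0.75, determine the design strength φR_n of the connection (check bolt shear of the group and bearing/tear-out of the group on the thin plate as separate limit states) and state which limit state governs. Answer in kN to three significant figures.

349 kN (bolt shear governs)

Bolt shear: A_b = π·16²/4 = 201.1 mm²; R_n = 579 × 201.1 × 4 × 1 / 1000 = 465.7 kN → 0.75 × 465.7 = 349 kN.
Bearing (1.2 l_c t F_u ≤ 2.4 d t F_u): upper limit = 2.4·16·16·400 / 1000 = 245.8 kN.
  Edge l_c = 40 − 18/2 = 31 → r_n = 238.1 kN; interior l_c = 65 − 18 = 47 → r_n = 245.8 kN.
  R_n,bearing = 1·238.1 + 3·245.8 = 975.4 kN → 0.75 × 975.4 = 732 kN.
Bolt shear governs: 349 kN.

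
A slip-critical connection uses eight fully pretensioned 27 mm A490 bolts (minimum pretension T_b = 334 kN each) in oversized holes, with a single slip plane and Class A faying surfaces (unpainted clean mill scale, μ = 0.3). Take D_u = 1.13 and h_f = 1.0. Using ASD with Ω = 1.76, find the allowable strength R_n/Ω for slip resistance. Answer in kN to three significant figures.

515 kN

R_n = μ · D_u · h_f · T_b · n_s · n_b = 0.3 × 1.13 × 1.0 × 334 × 1 × 8 = 905.8 kN.
Allowable strength R_n/Ω = 905.8 / 1.76 = 515 kN.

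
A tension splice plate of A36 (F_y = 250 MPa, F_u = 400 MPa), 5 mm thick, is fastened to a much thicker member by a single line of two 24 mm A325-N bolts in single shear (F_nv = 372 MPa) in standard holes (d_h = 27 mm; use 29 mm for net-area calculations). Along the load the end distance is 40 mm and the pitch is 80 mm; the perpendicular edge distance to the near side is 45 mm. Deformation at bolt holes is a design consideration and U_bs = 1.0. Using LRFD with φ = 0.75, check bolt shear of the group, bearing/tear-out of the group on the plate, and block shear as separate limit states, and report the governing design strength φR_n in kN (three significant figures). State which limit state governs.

Bolt shear: A_b = π·24²/4 = 452.4 mm²; R_n = 372 × 452.4 × 2 × 1 / 1000 = 336.6 kN → 0.75 × 336.6 = 252 kN.
Bearing: edge l_c = 26.5, r_n = 63.6 kN; interior l_c = 53, r_n = 115.2 kN; R_n = 63.6 + 1·115.2 = 178.8 kN → 134 kN.
Block shear: A_gv = 600, A_nv = 382.5, A_nt = 152.5 mm²; R_n = min(0.6F_uA_nv, 0.6F_yA_gv) + U_bs·F_u·A_nt = 151 kN → 113 kN.
Block shear governs: 113 kN.

113 kN (block shear governs)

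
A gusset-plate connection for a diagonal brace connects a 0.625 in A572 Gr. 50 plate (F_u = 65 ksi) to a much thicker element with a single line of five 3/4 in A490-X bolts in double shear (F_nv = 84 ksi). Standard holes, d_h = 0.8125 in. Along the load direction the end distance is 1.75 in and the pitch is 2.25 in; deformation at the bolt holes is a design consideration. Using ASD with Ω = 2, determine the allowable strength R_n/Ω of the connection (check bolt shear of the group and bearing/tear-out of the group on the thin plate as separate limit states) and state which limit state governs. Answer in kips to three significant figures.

173 kips (bearing governs)

Bolt shear: A_b = π·0.75²/4 = 0.4418 in²; R_n = 84 × 0.4418 × 5 × 2 = 371.1 kips → 371.1 / 2 = 186 kips.
Bearing (1.2 l_c t F_u ≤ 2.4 d t F_u): upper limit = 2.4·0.75·0.625·65 = 73.12 kips.
  Edge l_c = 1.75 − 0.8125/2 = 1.344 → r_n = 65.51 kips; interior l_c = 2.25 − 0.8125 = 1.438 → r_n = 70.08 kips.
  R_n,bearing = 1·65.51 + 4·70.08 = 345.8 kips → 345.8 / 2 = 173 kips.
Bearing governs: 173 kips.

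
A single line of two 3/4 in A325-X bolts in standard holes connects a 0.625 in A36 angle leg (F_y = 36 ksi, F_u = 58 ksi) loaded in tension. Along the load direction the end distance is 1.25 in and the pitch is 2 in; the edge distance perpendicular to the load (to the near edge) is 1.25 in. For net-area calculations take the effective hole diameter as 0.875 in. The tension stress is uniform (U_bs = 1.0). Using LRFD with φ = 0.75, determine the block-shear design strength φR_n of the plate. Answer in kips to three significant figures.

Shear plane L_v = 1.25 + 1·2 = 3.25 in; A_gv = 3.25 × 0.625 = 2.031 in².
A_nv = (3.25 − 1.5·0.875) × 0.625 = 1.211 in².
A_nt = (1.25 − 0.5·0.875) × 0.625 = 0.5078 in².
0.6 F_u A_nv = 42.14 kips; 0.6 F_y A_gv = 43.87 kips → shear rupture governs the shear term.
R_n = 42.14 + 1.0 × 58 × 0.5078 = 71.59 kips.
Design strength φR_n = 0.75 × 71.59 = 53.7 kips.

53.7 kips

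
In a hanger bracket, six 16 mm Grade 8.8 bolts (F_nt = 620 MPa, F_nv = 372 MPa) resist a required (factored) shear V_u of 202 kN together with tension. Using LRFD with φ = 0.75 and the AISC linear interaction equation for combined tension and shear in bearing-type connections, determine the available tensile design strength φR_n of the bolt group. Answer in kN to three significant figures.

A_b = π·16²/4 = 201.1 mm²; f_rv = 202 × 1000 / (6 × 201.1) = 167.4 MPa.
F'_nt = 1.3 F_nt − (F_nt / φF_nv) f_rv = 1.3·620 − (620/(0.75·372))·167.4 = 433.9 MPa, capped at F_nt → F'_nt = 433.9 MPa.
R_n = F'_nt · A_b · n = 433.9 × 201.1 × 6 / 1000 = 523.4 kN.
Design strength φR_n = 0.75 × 523.4 = 393 kN.

393 kN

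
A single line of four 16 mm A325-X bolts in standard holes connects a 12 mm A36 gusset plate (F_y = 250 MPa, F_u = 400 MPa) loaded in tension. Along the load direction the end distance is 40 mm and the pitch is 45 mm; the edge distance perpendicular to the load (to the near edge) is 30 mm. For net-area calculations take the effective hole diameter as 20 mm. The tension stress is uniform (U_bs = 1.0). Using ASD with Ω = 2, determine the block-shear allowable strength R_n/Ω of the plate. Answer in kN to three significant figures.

199 kN

Shear plane L_v = 40 + 3·45 = 175 mm; A_gv = 175 × 12 = 2100 mm².
A_nv = (175 − 3.5·20) × 12 = 1260 mm².
A_nt = (30 − 0.5·20) × 12 = 240 mm².
0.6 F_u A_nv = 302.4 kN; 0.6 F_y A_gv = 315 kN → shear rupture governs the shear term.
R_n = 302.4 + 1.0 × 400 × 240 / 1000 = 398.4 kN.
Allowable strength R_n/Ω = 398.4 / 2 = 199 kN.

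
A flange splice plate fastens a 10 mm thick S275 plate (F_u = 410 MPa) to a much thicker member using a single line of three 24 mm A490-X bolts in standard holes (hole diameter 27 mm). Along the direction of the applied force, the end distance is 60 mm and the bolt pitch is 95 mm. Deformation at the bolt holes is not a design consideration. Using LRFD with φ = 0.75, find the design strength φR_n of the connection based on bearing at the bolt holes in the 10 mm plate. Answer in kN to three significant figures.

657 kN

Per bolt r_n = 1.5 l_c t F_u ≤ 3.0 d t F_u; upper limit = 3.0 × 24 × 10 × 410 / 1000 = 295.2 kN.
Edge bolt: l_c = 60 − 27/2 = 46.5 mm → 1.5 × 46.5 × 10 × 410 / 1000 = 286 → r_n = 286 kN.
Interior bolts: l_c = 95 − 27 = 68 mm → 1.5 × 68 × 10 × 410 / 1000 = 418.2 → r_n = 295.2 kN.
R_n = 1 × 286 + 2 × 295.2 = 876.4 kN.
Design strength φR_n = 0.75 × 876.4 = 657 kN.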